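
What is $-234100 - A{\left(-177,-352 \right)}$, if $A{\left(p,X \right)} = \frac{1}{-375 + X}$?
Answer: $- \frac{170190699}{727} \approx -2.341 \cdot 10^{5}$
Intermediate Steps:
$-234100 - A{\left(-177,-352 \right)} = -234100 - \frac{1}{-375 - 352} = -234100 - \frac{1}{-727} = -234100 - - \frac{1}{727} = -234100 + \frac{1}{727} = - \frac{170190699}{727}$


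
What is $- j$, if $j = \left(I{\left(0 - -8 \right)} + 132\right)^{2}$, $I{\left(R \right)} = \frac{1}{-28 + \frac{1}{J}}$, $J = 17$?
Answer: $- \frac{3929158489}{225625} \approx -17415.0$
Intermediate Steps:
$I{\left(R \right)} = - \frac{17}{475}$ ($I{\left(R \right)} = \frac{1}{-28 + \frac{1}{17}} = \frac{1}{- \frac{475}{17}} = - \frac{17}{475}$)
$j = \frac{3929158489}{225625}$ ($j = \left(- \frac{17}{475} + 132\right)^{2} = \left(\frac{62683}{475}\right)^{2} = \frac{3929158489}{225625} \approx 17415.0$)
$- j = \left(-1\right) \frac{3929158489}{225625} = - \frac{3929158489}{225625}$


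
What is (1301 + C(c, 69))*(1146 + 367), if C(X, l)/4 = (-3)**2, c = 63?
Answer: 2022881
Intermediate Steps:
C(X, l) = 36 (C(X, l) = 4*(-3)**2 = 4*9 = 36)
(1301 + C(c, 69))*(1146 + 367) = (1301 + 36)*(1146 + 367) = 1337*1513 = 2022881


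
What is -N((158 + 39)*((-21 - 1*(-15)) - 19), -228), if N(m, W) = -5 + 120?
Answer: -115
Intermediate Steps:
N(m, W) = 115
-N((158 + 39)*((-21 - 1*(-15)) - 19), -228) = -1*115 = -115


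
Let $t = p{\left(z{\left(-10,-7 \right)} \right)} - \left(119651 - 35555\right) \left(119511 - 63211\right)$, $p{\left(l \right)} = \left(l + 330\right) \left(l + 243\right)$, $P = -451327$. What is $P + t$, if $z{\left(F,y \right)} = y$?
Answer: $-4734979899$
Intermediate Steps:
$p{\left(l \right)} = \left(243 + l\right) \left(330 + l\right)$ ($p{\left(l \right)} = \left(330 + l\right) \left(243 + l\right) = \left(243 + l\right) \left(330 + l\right)$)
$t = -4734528572$ ($t = \left(80190 + \left(-7\right)^{2} + 573 \left(-7\right)\right) - \left(119651 - 35555\right) \left(119511 - 63211\right) = \left(80190 + 49 - 4011\right) - 84096 \cdot 56300 = 76228 - 4734604800 = -4734528572$)
$P + t = -451327 - 4734528572 = -4734979899$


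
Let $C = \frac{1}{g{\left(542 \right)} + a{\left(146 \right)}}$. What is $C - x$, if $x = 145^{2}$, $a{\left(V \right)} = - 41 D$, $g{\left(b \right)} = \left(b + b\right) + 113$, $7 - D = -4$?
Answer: $- \frac{15684649}{746} \approx -21025.0$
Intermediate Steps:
$D = 11$ ($D = 7 - -4 = 7 + 4 = 11$)
$g{\left(b \right)} = 113 + 2 b$ ($g{\left(b \right)} = 2 b + 113 = 113 + 2 b$)
$a{\left(V \right)} = -451$ ($a{\left(V \right)} = \left(-41\right) 11 = -451$)
$C = \frac{1}{746}$ ($C = \frac{1}{\left(113 + 2 \cdot 542\right) - 451} = \frac{1}{\left(113 + 1084\right) - 451} = \frac{1}{1197 - 451} = \frac{1}{746} \approx 0.0013405$)
$x = 21025$
$C - x = \frac{1}{746} - 21025 = - \frac{15684649}{746}$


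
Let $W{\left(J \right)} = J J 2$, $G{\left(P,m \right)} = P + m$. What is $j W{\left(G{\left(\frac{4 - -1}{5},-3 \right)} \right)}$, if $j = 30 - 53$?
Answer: $-184$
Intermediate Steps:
$W{\left(J \right)} = 2 J^{2}$ ($W{\left(J \right)} = J^{2} \cdot 2 = 2 J^{2}$)
$j = -23$
$j W{\left(G{\left(\frac{4 - -1}{5},-3 \right)} \right)} = - 23 \cdot 2 \left(\frac{4 - -1}{5} - 3\right)^{2} = - 23 \cdot 2 \left(\left(4 + 1\right) \frac{1}{5} - 3\right)^{2} = - 23 \cdot 2 \left(5 \cdot \frac{1}{5} - 3\right)^{2} = - 23 \cdot 2 \left(1 - 3\right)^{2} = - 23 \cdot 2 \left(-2\right)^{2} = - 23 \cdot 2 \cdot 4 = \left(-23\right) 8 = -184$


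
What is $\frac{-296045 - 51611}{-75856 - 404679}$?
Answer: $\frac{347656}{480535} \approx 0.72348$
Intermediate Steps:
$\frac{-296045 - 51611}{-75856 - 404679} = - \frac{347656}{-480535} = \left(-347656\right) \left(- \frac{1}{480535}\right) = \frac{347656}{480535}$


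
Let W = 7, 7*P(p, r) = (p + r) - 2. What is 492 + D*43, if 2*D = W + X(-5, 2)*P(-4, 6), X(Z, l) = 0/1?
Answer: 1285/2 ≈ 642.50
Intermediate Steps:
P(p, r) = -2/7 + p/7 + r/7 (P(p, r) = ((p + r) - 2)/7 = (-2 + p + r)/7 = -2/7 + p/7 + r/7)
X(Z, l) = 0 (X(Z, l) = 0*1 = 0)
D = 7/2 (D = (7 + 0*(-2/7 + (⅐)*(-4) + (⅐)*6))/2 = (7 + 0*(-2/7 - 4/7 + 6/7))/2 = (7 + 0*0)/2 = (7 + 0)/2 = (½)*7 = 7/2 ≈ 3.5000)
492 + D*43 = 492 + (7/2)*43 = 492 + 301/2 = 1285/2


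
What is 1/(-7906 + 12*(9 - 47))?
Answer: -1/8362 ≈ -0.00011959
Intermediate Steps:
1/(-7906 + 12*(9 - 47)) = 1/(-7906 + 12*(-38)) = 1/(-7906 - 456) = 1/(-8362) = -1/8362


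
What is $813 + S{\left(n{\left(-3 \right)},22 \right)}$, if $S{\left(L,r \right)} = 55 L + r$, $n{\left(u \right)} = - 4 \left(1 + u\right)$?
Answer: $1275$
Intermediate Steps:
$n{\left(u \right)} = -4 - 4 u$
$S{\left(L,r \right)} = r + 55 L$
$813 + S{\left(n{\left(-3 \right)},22 \right)} = 813 + \left(22 + 55 \left(-4 - -12\right)\right) = 813 + \left(22 + 55 \left(-4 + 12\right)\right) = 813 + \left(22 + 55 \cdot 8\right) = 813 + \left(22 + 440\right) = 813 + 462 = 1275$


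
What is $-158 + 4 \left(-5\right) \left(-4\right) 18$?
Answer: $1282$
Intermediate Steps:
$-158 + 4 \left(-5\right) \left(-4\right) 18 = -158 + \left(-20\right) \left(-4\right) 18 = -158 + 80 \cdot 18 = -158 + 1440 = 1282$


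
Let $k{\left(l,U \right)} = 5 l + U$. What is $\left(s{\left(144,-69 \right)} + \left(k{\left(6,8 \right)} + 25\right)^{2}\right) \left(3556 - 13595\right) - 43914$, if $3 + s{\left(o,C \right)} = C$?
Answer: $-39165897$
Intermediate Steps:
$s{\left(o,C \right)} = -3 + C$
$k{\left(l,U \right)} = U + 5 l$
$\left(s{\left(144,-69 \right)} + \left(k{\left(6,8 \right)} + 25\right)^{2}\right) \left(3556 - 13595\right) - 43914 = \left(\left(-3 - 69\right) + \left(\left(8 + 5 \cdot 6\right) + 25\right)^{2}\right) \left(3556 - 13595\right) - 43914 = \left(-72 + \left(\left(8 + 30\right) + 25\right)^{2}\right) \left(-10039\right) - 43914 = \left(-72 + \left(38 + 25\right)^{2}\right) \left(-10039\right) - 43914 = \left(-72 + 63^{2}\right) \left(-10039\right) - 43914 = \left(-72 + 3969\right) \left(-10039\right) - 43914 = 3897 \left(-10039\right) - 43914 = -39121983 - 43914 = -39165897$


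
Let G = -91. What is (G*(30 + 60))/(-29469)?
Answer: 2730/9823 ≈ 0.27792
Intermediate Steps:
(G*(30 + 60))/(-29469) = -91*(30 + 60)/(-29469) = -91*90*(-1/29469) = -8190*(-1/29469) = 2730/9823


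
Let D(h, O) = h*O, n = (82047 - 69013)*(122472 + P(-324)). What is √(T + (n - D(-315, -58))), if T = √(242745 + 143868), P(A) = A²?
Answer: 3*√(329393218 + √4773) ≈ 54448.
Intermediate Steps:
T = 9*√4773 (T = √386613 = 9*√4773 ≈ 621.78)
n = 2964557232 (n = (82047 - 69013)*(122472 + (-324)²) = 13034*(122472 + 104976) = 13034*227448 = 2964557232)
D(h, O) = O*h
√(T + (n - D(-315, -58))) = √(9*√4773 + (2964557232 - (-58)*(-315))) = √(9*√4773 + (2964557232 - 1*18270)) = √(9*√4773 + (2964557232 - 18270)) = √(9*√4773 + 2964538962) = √(2964538962 + 9*√4773)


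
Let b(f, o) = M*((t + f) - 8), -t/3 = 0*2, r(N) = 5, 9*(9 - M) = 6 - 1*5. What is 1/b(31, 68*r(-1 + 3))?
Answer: 9/1840 ≈ 0.0048913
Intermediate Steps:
M = 80/9 (M = 9 - (6 - 1*5)/9 = 9 - (6 - 5)/9 = 9 - 1/9*1 = 9 - 1/9 = 80/9 ≈ 8.8889)
t = 0 (t = -0*2 = -3*0 = 0)
b(f, o) = -640/9 + 80*f/9 (b(f, o) = 80*((0 + f) - 8)/9 = 80*(f - 8)/9 = 80*(-8 + f)/9 = -640/9 + 80*f/9)
1/b(31, 68*r(-1 + 3)) = 1/(-640/9 + (80/9)*31) = 1/(-640/9 + 2480/9) = 1/(1840/9) = 9/1840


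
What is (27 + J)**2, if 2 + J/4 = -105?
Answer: 160801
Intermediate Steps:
J = -428 (J = -8 + 4*(-105) = -8 - 420 = -428)
(27 + J)**2 = (27 - 428)**2 = (-401)**2 = 160801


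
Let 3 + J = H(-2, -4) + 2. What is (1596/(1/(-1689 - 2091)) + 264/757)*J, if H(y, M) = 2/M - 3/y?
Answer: 0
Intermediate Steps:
H(y, M) = -3/y + 2/M
J = 0 (J = -3 + ((-3/(-2) + 2/(-4)) + 2) = -3 + ((-3*(-½) + 2*(-¼)) + 2) = -3 + ((3/2 - ½) + 2) = -3 + (1 + 2) = -3 + 3 = 0)
(1596/(1/(-1689 - 2091)) + 264/757)*J = (1596/(1/(-1689 - 2091)) + 264/757)*0 = (1596/(1/(-3780)) + 264*(1/757))*0 = (1596/(-1/3780) + 264/757)*0 = (1596*(-3780) + 264/757)*0 = (-6032880 + 264/757)*0 = -4566889896/757*0 = 0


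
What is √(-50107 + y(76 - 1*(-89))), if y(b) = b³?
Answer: √4442018 ≈ 2107.6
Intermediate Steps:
√(-50107 + y(76 - 1*(-89))) = √(-50107 + (76 - 1*(-89))³) = √(-50107 + (76 + 89)³) = √(-50107 + 165³) = √(-50107 + 4492125) = √4442018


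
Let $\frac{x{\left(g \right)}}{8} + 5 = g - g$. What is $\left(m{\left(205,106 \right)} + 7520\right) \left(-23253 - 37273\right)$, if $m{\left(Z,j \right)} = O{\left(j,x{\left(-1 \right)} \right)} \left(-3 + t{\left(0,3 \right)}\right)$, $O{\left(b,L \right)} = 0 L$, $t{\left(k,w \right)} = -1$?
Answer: $-455155520$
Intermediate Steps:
$x{\left(g \right)} = -40$ ($x{\left(g \right)} = -40 + 8 \left(g - g\right) = -40 + 8 \cdot 0 = -40 + 0 = -40$)
$O{\left(b,L \right)} = 0$
$m{\left(Z,j \right)} = 0$ ($m{\left(Z,j \right)} = 0 \left(-3 - 1\right) = 0 \left(-4\right) = 0$)
$\left(m{\left(205,106 \right)} + 7520\right) \left(-23253 - 37273\right) = \left(0 + 7520\right) \left(-23253 - 37273\right) = 7520 \left(-60526\right) = -455155520$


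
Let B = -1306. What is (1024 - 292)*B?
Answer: -955992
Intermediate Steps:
(1024 - 292)*B = (1024 - 292)*(-1306) = 732*(-1306) = -955992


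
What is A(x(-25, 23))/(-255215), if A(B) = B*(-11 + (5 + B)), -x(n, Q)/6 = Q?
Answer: -19872/255215 ≈ -0.077864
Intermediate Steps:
x(n, Q) = -6*Q
A(B) = B*(-6 + B)
A(x(-25, 23))/(-255215) = ((-6*23)*(-6 - 6*23))/(-255215) = -138*(-6 - 138)*(-1/255215) = -138*(-144)*(-1/255215) = 19872*(-1/255215) = -19872/255215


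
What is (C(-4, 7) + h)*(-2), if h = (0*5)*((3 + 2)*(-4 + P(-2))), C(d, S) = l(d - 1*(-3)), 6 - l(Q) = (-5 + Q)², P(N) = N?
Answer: 60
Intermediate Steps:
l(Q) = 6 - (-5 + Q)²
C(d, S) = 6 - (-2 + d)² (C(d, S) = 6 - (-5 + (d - 1*(-3)))² = 6 - (-5 + (d + 3))² = 6 - (-5 + (3 + d))² = 6 - (-2 + d)²)
h = 0 (h = (0*5)*((3 + 2)*(-4 - 2)) = 0*(5*(-6)) = 0*(-30) = 0)
(C(-4, 7) + h)*(-2) = ((6 - (-2 - 4)²) + 0)*(-2) = ((6 - 1*(-6)²) + 0)*(-2) = ((6 - 1*36) + 0)*(-2) = ((6 - 36) + 0)*(-2) = (-30 + 0)*(-2) = -30*(-2) = 60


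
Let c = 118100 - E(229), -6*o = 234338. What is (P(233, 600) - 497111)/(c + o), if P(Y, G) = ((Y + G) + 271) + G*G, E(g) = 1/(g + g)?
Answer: -186873618/108605995 ≈ -1.7207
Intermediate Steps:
E(g) = 1/(2*g)
o = -117169/3 (o = -⅙*234338 = -117169/3 ≈ -39056.)
c = 54089799/458 (c = 118100 - 1/(2*229) = 118100 - 1*1/458 = 118100 - 1/458 = 54089799/458 ≈ 1.1810e+5)
P(Y, G) = 271 + G + Y + G² (P(Y, G) = ((G + Y) + 271) + G² = (271 + G + Y) + G² = 271 + G + Y + G²)
(P(233, 600) - 497111)/(c + o) = ((271 + 600 + 233 + 600²) - 497111)/(54089799/458 - 117169/3) = ((271 + 600 + 233 + 360000) - 497111)/(108605995/1374) = (361104 - 497111)*(1374/108605995) = -136007*1374/108605995 = -186873618/108605995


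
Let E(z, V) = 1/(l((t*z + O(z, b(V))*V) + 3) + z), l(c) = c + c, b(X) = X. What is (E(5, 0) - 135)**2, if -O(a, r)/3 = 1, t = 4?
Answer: 47389456/2601 ≈ 18220.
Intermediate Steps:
O(a, r) = -3 (O(a, r) = -3*1 = -3)
l(c) = 2*c
E(z, V) = 1/(6 - 6*V + 9*z) (E(z, V) = 1/(2*((4*z - 3*V) + 3) + z) = 1/(2*((-3*V + 4*z) + 3) + z) = 1/(2*(3 - 3*V + 4*z) + z) = 1/((6 - 6*V + 8*z) + z) = 1/(6 - 6*V + 9*z))
(E(5, 0) - 135)**2 = (1/(3*(2 - 2*0 + 3*5)) - 135)**2 = (1/(3*(2 + 0 + 15)) - 135)**2 = ((1/3)/17 - 135)**2 = ((1/3)*(1/17) - 135)**2 = (1/51 - 135)**2 = (-6884/51)**2 = 47389456/2601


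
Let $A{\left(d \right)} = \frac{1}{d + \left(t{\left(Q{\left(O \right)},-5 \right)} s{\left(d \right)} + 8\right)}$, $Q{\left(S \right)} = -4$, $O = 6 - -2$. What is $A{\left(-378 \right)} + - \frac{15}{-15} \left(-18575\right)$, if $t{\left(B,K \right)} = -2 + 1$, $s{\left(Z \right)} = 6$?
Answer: $- \frac{6984201}{376} \approx -18575.0$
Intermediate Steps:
$O = 8$ ($O = 6 + 2 = 8$)
$t{\left(B,K \right)} = -1$
$A{\left(d \right)} = \frac{1}{2 + d}$ ($A{\left(d \right)} = \frac{1}{d + \left(\left(-1\right) 6 + 8\right)} = \frac{1}{d + \left(-6 + 8\right)} = \frac{1}{d + 2} = \frac{1}{2 + d}$)
$A{\left(-378 \right)} + - \frac{15}{-15} \left(-18575\right) = \frac{1}{2 - 378} + - \frac{15}{-15} \left(-18575\right) = \frac{1}{-376} + \left(-15\right) \left(- \frac{1}{15}\right) \left(-18575\right) = - \frac{1}{376} + 1 \left(-18575\right) = - \frac{1}{376} - 18575 = - \frac{6984201}{376}$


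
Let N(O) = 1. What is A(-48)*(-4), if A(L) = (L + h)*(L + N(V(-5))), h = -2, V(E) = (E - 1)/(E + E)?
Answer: -9400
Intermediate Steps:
V(E) = (-1 + E)/(2*E) (V(E) = (-1 + E)/((2*E)) = (-1 + E)*(1/(2*E)) = (-1 + E)/(2*E))
A(L) = (1 + L)*(-2 + L) (A(L) = (L - 2)*(L + 1) = (-2 + L)*(1 + L) = (1 + L)*(-2 + L))
A(-48)*(-4) = (-2 + (-48)² - 1*(-48))*(-4) = (-2 + 2304 + 48)*(-4) = 2350*(-4) = -9400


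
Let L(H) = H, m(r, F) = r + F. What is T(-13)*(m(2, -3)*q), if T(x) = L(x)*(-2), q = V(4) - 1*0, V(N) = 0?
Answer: 0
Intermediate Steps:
m(r, F) = F + r
q = 0 (q = 0 - 1*0 = 0 + 0 = 0)
T(x) = -2*x (T(x) = x*(-2) = -2*x)
T(-13)*(m(2, -3)*q) = (-2*(-13))*((-3 + 2)*0) = 26*(-1*0) = 26*0 = 0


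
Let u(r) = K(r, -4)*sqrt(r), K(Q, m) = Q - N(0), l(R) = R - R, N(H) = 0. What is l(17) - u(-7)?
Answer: 7*I*sqrt(7) ≈ 18.52*I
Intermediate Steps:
l(R) = 0
K(Q, m) = Q (K(Q, m) = Q - 1*0 = Q + 0 = Q)
u(r) = r**(3/2) (u(r) = r*sqrt(r) = r**(3/2))
l(17) - u(-7) = 0 - (-7)**(3/2) = 0 - (-7)*I*sqrt(7) = 0 + 7*I*sqrt(7) = 7*I*sqrt(7)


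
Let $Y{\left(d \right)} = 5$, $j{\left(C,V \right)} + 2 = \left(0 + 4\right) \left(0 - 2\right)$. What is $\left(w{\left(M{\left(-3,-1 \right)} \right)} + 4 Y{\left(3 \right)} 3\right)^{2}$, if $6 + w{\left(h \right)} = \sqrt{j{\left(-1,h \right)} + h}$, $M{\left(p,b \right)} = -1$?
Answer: $\left(54 + i \sqrt{11}\right)^{2} \approx 2905.0 + 358.2 i$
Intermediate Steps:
$j{\left(C,V \right)} = -10$ ($j{\left(C,V \right)} = -2 + \left(0 + 4\right) \left(0 - 2\right) = -2 + 4 \left(-2\right) = -2 - 8 = -10$)
$w{\left(h \right)} = -6 + \sqrt{-10 + h}$
$\left(w{\left(M{\left(-3,-1 \right)} \right)} + 4 Y{\left(3 \right)} 3\right)^{2} = \left(\left(-6 + \sqrt{-10 - 1}\right) + 4 \cdot 5 \cdot 3\right)^{2} = \left(\left(-6 + \sqrt{-11}\right) + 20 \cdot 3\right)^{2} = \left(\left(-6 + i \sqrt{11}\right) + 60\right)^{2} = \left(54 + i \sqrt{11}\right)^{2}$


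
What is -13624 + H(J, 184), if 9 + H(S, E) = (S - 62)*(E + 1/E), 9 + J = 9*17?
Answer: 133901/92 ≈ 1455.4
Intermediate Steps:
J = 144 (J = -9 + 9*17 = -9 + 153 = 144)
H(S, E) = -9 + (-62 + S)*(E + 1/E) (H(S, E) = -9 + (S - 62)*(E + 1/E) = -9 + (-62 + S)*(E + 1/E))
-13624 + H(J, 184) = -13624 + (-62 + 144 - 1*184*(9 + 62*184 - 1*184*144))/184 = -13624 + (-62 + 144 - 1*184*(9 + 11408 - 26496))/184 = -13624 + (-62 + 144 - 1*184*(-15079))/184 = -13624 + (-62 + 144 + 2774536)/184 = -13624 + (1/184)*2774618 = -13624 + 1387309/92 = 133901/92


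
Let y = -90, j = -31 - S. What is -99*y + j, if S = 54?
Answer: 8825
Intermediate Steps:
j = -85 (j = -31 - 1*54 = -31 - 54 = -85)
-99*y + j = -99*(-90) - 85 = 8910 - 85 = 8825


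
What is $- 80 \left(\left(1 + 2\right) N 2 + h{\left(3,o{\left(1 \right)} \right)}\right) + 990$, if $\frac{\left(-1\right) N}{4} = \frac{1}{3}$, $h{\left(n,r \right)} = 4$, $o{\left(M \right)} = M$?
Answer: $1310$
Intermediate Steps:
$N = - \frac{4}{3} \approx -1.3333$
$- 80 \left(\left(1 + 2\right) N 2 + h{\left(3,o{\left(1 \right)} \right)}\right) + 990 = - 80 \left(\left(1 + 2\right) \left(- \frac{4}{3}\right) 2 + 4\right) + 990 = - 80 \left(3 \left(- \frac{4}{3}\right) 2 + 4\right) + 990 = - 80 \left(\left(-4\right) 2 + 4\right) + 990 = - 80 \left(-8 + 4\right) + 990 = \left(-80\right) \left(-4\right) + 990 = 320 + 990 = 1310$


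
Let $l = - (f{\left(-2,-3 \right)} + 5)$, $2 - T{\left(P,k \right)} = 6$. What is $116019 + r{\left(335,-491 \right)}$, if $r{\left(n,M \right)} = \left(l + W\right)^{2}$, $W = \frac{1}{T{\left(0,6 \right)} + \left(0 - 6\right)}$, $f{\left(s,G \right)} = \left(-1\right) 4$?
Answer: $\frac{11602021}{100} \approx 1.1602 \cdot 10^{5}$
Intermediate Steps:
$T{\left(P,k \right)} = -4$ ($T{\left(P,k \right)} = 2 - 6 = -4$)
$f{\left(s,G \right)} = -4$
$W = - \frac{1}{10}$ ($W = \frac{1}{-4 + \left(0 - 6\right)} = \frac{1}{-4 - 6} = \frac{1}{-10} = - \frac{1}{10} \approx -0.1$)
$l = -1$ ($l = - (-4 + 5) = \left(-1\right) 1 = -1$)
$r{\left(n,M \right)} = \frac{121}{100}$ ($r{\left(n,M \right)} = \left(-1 - \frac{1}{10}\right)^{2} = \left(- \frac{11}{10}\right)^{2} = \frac{121}{100}$)
$116019 + r{\left(335,-491 \right)} = 116019 + \frac{121}{100} = \frac{11602021}{100}$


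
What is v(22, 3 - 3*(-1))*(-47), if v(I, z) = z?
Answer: -282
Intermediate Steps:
v(22, 3 - 3*(-1))*(-47) = (3 - 3*(-1))*(-47) = (3 + 3)*(-47) = 6*(-47) = -282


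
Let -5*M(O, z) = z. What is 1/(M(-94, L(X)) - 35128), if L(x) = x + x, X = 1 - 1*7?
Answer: -5/175628 ≈ -2.8469e-5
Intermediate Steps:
X = -6 (X = 1 - 7 = -6)
L(x) = 2*x
M(O, z) = -z/5
1/(M(-94, L(X)) - 35128) = 1/(-2*(-6)/5 - 35128) = 1/(-⅕*(-12) - 35128) = 1/(12/5 - 35128) = 1/(-175628/5) = -5/175628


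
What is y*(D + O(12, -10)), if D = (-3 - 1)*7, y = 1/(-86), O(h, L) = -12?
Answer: 20/43 ≈ 0.46512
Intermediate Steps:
y = -1/86 ≈ -0.011628
D = -28 (D = -4*7 = -28)
y*(D + O(12, -10)) = -(-28 - 12)/86 = -1/86*(-40) = 20/43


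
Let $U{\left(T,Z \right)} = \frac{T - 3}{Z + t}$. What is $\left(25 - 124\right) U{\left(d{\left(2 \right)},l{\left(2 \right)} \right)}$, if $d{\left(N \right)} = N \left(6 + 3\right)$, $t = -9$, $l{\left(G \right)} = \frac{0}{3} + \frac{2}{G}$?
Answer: $\frac{1485}{8} \approx 185.63$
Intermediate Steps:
$l{\left(G \right)} = \frac{2}{G}$ ($l{\left(G \right)} = 0 \cdot \frac{1}{3} + \frac{2}{G} = 0 + \frac{2}{G} = \frac{2}{G}$)
$d{\left(N \right)} = 9 N$ ($d{\left(N \right)} = N 9 = 9 N$)
$U{\left(T,Z \right)} = \frac{-3 + T}{-9 + Z}$ ($U{\left(T,Z \right)} = \frac{T - 3}{Z - 9} = \frac{-3 + T}{-9 + Z}$)
$\left(25 - 124\right) U{\left(d{\left(2 \right)},l{\left(2 \right)} \right)} = \left(25 - 124\right) \frac{-3 + 9 \cdot 2}{-9 + \frac{2}{2}} = - 99 \frac{-3 + 18}{-9 + 2 \cdot \frac{1}{2}} = - 99 \frac{1}{-9 + 1} \cdot 15 = - 99 \frac{1}{-8} \cdot 15 = - 99 \left(\left(- \frac{1}{8}\right) 15\right) = \left(-99\right) \left(- \frac{15}{8}\right) = \frac{1485}{8}$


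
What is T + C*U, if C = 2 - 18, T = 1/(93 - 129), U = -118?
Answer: 67967/36 ≈ 1888.0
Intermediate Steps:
T = -1/36 (T = 1/(-36) = -1/36 ≈ -0.027778)
C = -16
T + C*U = -1/36 - 16*(-118) = -1/36 + 1888 = 67967/36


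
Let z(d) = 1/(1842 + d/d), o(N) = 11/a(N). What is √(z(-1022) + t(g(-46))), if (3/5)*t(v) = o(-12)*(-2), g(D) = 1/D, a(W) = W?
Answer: √373697738/11058 ≈ 1.7482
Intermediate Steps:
o(N) = 11/N
t(v) = 55/18 (t(v) = 5*((11/(-12))*(-2))/3 = 5*((11*(-1/12))*(-2))/3 = 5*(-11/12*(-2))/3 = (5/3)*(11/6) = 55/18)
z(d) = 1/1843 (z(d) = 1/(1842 + 1) = 1/1843)
√(z(-1022) + t(g(-46))) = √(1/1843 + 55/18) = √(101383/33174) = √373697738/11058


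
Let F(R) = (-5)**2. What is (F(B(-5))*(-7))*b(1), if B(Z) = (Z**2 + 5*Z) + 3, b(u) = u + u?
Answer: -350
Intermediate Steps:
b(u) = 2*u
B(Z) = 3 + Z**2 + 5*Z
F(R) = 25
(F(B(-5))*(-7))*b(1) = (25*(-7))*(2*1) = -175*2 = -350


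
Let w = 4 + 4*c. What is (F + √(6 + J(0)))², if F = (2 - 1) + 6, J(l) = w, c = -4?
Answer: (7 + I*√6)² ≈ 43.0 + 34.293*I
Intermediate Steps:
w = -12 (w = 4 + 4*(-4) = 4 - 16 = -12)
J(l) = -12
F = 7 (F = 1 + 6 = 7)
(F + √(6 + J(0)))² = (7 + √(6 - 12))² = (7 + √(-6))² = (7 + I*√6)²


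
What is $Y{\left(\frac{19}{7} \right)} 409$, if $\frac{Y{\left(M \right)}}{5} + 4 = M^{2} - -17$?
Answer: $\frac{2040910}{49} \approx 41651.0$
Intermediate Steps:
$Y{\left(M \right)} = 65 + 5 M^{2}$ ($Y{\left(M \right)} = -20 + 5 \left(M^{2} - -17\right) = -20 + 5 \left(M^{2} + 17\right) = -20 + 5 \left(17 + M^{2}\right) = -20 + \left(85 + 5 M^{2}\right) = 65 + 5 M^{2}$)
$Y{\left(\frac{19}{7} \right)} 409 = \left(65 + 5 \left(\frac{19}{7}\right)^{2}\right) 409 = \left(65 + 5 \cdot \frac{361}{49}\right) 409 = \left(65 + \frac{1805}{49}\right) 409 = \frac{4990}{49} \cdot 409 = \frac{2040910}{49}$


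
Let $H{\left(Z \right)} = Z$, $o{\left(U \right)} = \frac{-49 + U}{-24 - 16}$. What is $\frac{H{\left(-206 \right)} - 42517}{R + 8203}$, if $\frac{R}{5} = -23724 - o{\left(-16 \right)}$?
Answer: $\frac{113928}{294467} \approx 0.3869$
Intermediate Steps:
$o{\left(U \right)} = \frac{49}{40} - \frac{U}{40}$ ($o{\left(U \right)} = \frac{-49 + U}{-40} = \left(-49 + U\right) \left(- \frac{1}{40}\right) = \frac{49}{40} - \frac{U}{40}$)
$R = - \frac{949025}{8}$ ($R = 5 \left(-23724 - \left(\frac{49}{40} - - \frac{2}{5}\right)\right) = 5 \left(-23724 - \left(\frac{49}{40} + \frac{2}{5}\right)\right) = 5 \left(-23724 - \frac{13}{8}\right) = 5 \left(- \frac{189805}{8}\right) = - \frac{949025}{8} \approx -1.1863 \cdot 10^{5}$)
$\frac{H{\left(-206 \right)} - 42517}{R + 8203} = \frac{-206 - 42517}{- \frac{949025}{8} + 8203} = - \frac{42723}{- \frac{883401}{8}} = \left(-42723\right) \left(- \frac{8}{883401}\right) = \frac{113928}{294467}$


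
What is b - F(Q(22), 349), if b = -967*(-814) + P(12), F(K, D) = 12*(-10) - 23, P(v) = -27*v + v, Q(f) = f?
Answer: 786969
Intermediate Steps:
P(v) = -26*v
F(K, D) = -143 (F(K, D) = -120 - 23 = -143)
b = 786826 (b = -967*(-814) - 26*12 = 787138 - 312 = 786826)
b - F(Q(22), 349) = 786826 - 1*(-143) = 786826 + 143 = 786969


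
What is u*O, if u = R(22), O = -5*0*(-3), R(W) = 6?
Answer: 0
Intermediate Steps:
O = 0 (O = 0*(-3) = 0)
u = 6
u*O = 6*0 = 0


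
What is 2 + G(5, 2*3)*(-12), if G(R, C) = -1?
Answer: 14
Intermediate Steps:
2 + G(5, 2*3)*(-12) = 2 - 1*(-12) = 2 + 12 = 14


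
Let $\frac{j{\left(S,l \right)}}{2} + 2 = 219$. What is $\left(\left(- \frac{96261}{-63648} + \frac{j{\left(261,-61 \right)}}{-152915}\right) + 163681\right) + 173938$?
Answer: $\frac{9204399399059}{27262560} \approx 3.3762 \cdot 10^{5}$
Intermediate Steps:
$j{\left(S,l \right)} = 434$ ($j{\left(S,l \right)} = -4 + 2 \cdot 219 = -4 + 438 = 434$)
$\left(\left(- \frac{96261}{-63648} + \frac{j{\left(261,-61 \right)}}{-152915}\right) + 163681\right) + 173938 = \left(\left(- \frac{96261}{-63648} + \frac{434}{-152915}\right) + 163681\right) + 173938 = \left(\left(\left(-96261\right) \left(- \frac{1}{63648}\right) + 434 \left(- \frac{1}{152915}\right)\right) + 163681\right) + 173938 = \left(\left(\frac{32087}{21216} - \frac{62}{21845}\right) + 163681\right) + 173938 = \left(\frac{41154419}{27262560} + 163681\right) + 173938 = \frac{4462404237779}{27262560} + 173938 = \frac{9204399399059}{27262560}$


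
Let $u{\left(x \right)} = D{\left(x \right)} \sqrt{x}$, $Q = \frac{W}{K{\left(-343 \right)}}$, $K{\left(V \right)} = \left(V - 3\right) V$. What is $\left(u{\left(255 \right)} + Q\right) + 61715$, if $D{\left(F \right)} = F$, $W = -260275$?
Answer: $\frac{7323952495}{118678} + 255 \sqrt{255} \approx 65785.0$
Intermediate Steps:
$K{\left(V \right)} = V \left(-3 + V\right)$ ($K{\left(V \right)} = \left(-3 + V\right) V = V \left(-3 + V\right)$)
$Q = - \frac{260275}{118678}$ ($Q = - \frac{260275}{\left(-343\right) \left(-3 - 343\right)} = - \frac{260275}{\left(-343\right) \left(-346\right)} = - \frac{260275}{118678} \approx -2.1931$)
$u{\left(x \right)} = x^{\frac{3}{2}}$ ($u{\left(x \right)} = x \sqrt{x} = x^{\frac{3}{2}}$)
$\left(u{\left(255 \right)} + Q\right) + 61715 = \left(255^{\frac{3}{2}} - \frac{260275}{118678}\right) + 61715 = \left(255 \sqrt{255} - \frac{260275}{118678}\right) + 61715 = \left(- \frac{260275}{118678} + 255 \sqrt{255}\right) + 61715 = \frac{7323952495}{118678} + 255 \sqrt{255}$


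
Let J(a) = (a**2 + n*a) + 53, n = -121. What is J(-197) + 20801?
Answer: 83500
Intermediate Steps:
J(a) = 53 + a**2 - 121*a (J(a) = (a**2 - 121*a) + 53 = 53 + a**2 - 121*a)
J(-197) + 20801 = (53 + (-197)**2 - 121*(-197)) + 20801 = (53 + 38809 + 23837) + 20801 = 62699 + 20801 = 83500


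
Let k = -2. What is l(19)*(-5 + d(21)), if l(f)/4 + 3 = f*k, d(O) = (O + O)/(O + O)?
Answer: 656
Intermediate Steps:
d(O) = 1 (d(O) = (2*O)/((2*O)) = (2*O)*(1/(2*O)) = 1)
l(f) = -12 - 8*f (l(f) = -12 + 4*(f*(-2)) = -12 + 4*(-2*f) = -12 - 8*f)
l(19)*(-5 + d(21)) = (-12 - 8*19)*(-5 + 1) = (-12 - 152)*(-4) = -164*(-4) = 656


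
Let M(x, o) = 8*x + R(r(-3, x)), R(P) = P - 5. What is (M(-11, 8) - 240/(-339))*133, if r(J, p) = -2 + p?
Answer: -1582434/113 ≈ -14004.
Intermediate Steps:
R(P) = -5 + P
M(x, o) = -7 + 9*x (M(x, o) = 8*x + (-5 + (-2 + x)) = 8*x + (-7 + x) = -7 + 9*x)
(M(-11, 8) - 240/(-339))*133 = ((-7 + 9*(-11)) - 240/(-339))*133 = ((-7 - 99) - 240*(-1/339))*133 = (-106 + 80/113)*133 = -11898/113*133 = -1582434/113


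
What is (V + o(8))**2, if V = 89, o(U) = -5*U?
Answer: 2401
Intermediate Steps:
(V + o(8))**2 = (89 - 5*8)**2 = (89 - 40)**2 = 49**2 = 2401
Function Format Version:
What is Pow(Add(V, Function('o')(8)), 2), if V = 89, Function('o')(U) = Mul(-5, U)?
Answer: 2401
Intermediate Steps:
Pow(Add(V, Function('o')(8)), 2) = Pow(Add(89, Mul(-5, 8)), 2) = Pow(Add(89, -40), 2) = Pow(49, 2) = 2401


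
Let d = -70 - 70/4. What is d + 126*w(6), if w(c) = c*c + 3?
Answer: 9653/2 ≈ 4826.5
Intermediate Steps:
d = -175/2 (d = -70 - 70*1/4 = -70 - 35/2 = -175/2 ≈ -87.500)
w(c) = 3 + c**2 (w(c) = c**2 + 3 = 3 + c**2)
d + 126*w(6) = -175/2 + 126*(3 + 6**2) = -175/2 + 126*(3 + 36) = -175/2 + 126*39 = -175/2 + 4914 = 9653/2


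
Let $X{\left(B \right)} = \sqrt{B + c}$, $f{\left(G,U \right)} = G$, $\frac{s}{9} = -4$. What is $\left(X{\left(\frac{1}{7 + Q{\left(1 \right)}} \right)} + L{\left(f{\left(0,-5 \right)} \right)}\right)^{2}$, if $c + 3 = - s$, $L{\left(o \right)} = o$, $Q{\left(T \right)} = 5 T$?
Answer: $\frac{397}{12} \approx 33.083$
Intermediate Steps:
$s = -36$ ($s = 9 \left(-4\right) = -36$)
$c = 33$ ($c = -3 - -36 = -3 + 36 = 33$)
$X{\left(B \right)} = \sqrt{33 + B}$ ($X{\left(B \right)} = \sqrt{B + 33} = \sqrt{33 + B}$)
$\left(X{\left(\frac{1}{7 + Q{\left(1 \right)}} \right)} + L{\left(f{\left(0,-5 \right)} \right)}\right)^{2} = \left(\sqrt{33 + \frac{1}{7 + 5 \cdot 1}} + 0\right)^{2} = \left(\sqrt{33 + \frac{1}{7 + 5}} + 0\right)^{2} = \left(\sqrt{33 + \frac{1}{12}} + 0\right)^{2} = \left(\sqrt{\frac{397}{12}} + 0\right)^{2} = \left(\frac{\sqrt{1191}}{6} + 0\right)^{2} = \left(\frac{\sqrt{1191}}{6}\right)^{2} = \frac{397}{12}$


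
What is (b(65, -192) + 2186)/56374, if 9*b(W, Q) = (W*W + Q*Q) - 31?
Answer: 3374/28187 ≈ 0.11970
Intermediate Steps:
b(W, Q) = -31/9 + Q²/9 + W²/9 (b(W, Q) = ((W*W + Q*Q) - 31)/9 = ((W² + Q²) - 31)/9 = ((Q² + W²) - 31)/9 = (-31 + Q² + W²)/9 = -31/9 + Q²/9 + W²/9)
(b(65, -192) + 2186)/56374 = ((-31/9 + (⅑)*(-192)² + (⅑)*65²) + 2186)/56374 = ((-31/9 + (⅑)*36864 + (⅑)*4225) + 2186)*(1/56374) = ((-31/9 + 4096 + 4225/9) + 2186)*(1/56374) = (4562 + 2186)*(1/56374) = 6748*(1/56374) = 3374/28187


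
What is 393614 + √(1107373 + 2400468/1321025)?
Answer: 393614 + √77299504041999913/264205 ≈ 3.9467e+5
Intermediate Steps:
393614 + √(1107373 + 2400468/1321025) = 393614 + √(1462869817793/1321025) = 393614 + √77299504041999913/264205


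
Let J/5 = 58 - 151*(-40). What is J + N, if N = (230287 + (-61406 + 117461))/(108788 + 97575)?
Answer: 6292294212/206363 ≈ 30491.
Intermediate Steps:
N = 286342/206363 (N = (230287 + 56055)/206363 = 286342*(1/206363) = 286342/206363 ≈ 1.3876)
J = 30490 (J = 5*(58 - 151*(-40)) = 5*(58 + 6040) = 5*6098 = 30490)
J + N = 30490 + 286342/206363 = 6292294212/206363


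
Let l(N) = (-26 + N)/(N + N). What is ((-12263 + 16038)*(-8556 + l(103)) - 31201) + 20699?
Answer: -6655446137/206 ≈ -3.2308e+7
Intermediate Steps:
l(N) = (-26 + N)/(2*N) (l(N) = (-26 + N)/((2*N)) = (-26 + N)*(1/(2*N)) = (-26 + N)/(2*N))
((-12263 + 16038)*(-8556 + l(103)) - 31201) + 20699 = ((-12263 + 16038)*(-8556 + (½)*(-26 + 103)/103) - 31201) + 20699 = (3775*(-8556 + (½)*(1/103)*77) - 31201) + 20699 = (3775*(-8556 + 77/206) - 31201) + 20699 = (3775*(-1762459/206) - 31201) + 20699 = (-6653282725/206 - 31201) + 20699 = -6659710131/206 + 20699 = -6655446137/206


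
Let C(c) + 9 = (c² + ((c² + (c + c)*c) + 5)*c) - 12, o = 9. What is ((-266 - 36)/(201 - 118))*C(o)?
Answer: -692184/83 ≈ -8339.6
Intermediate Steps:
C(c) = -21 + c² + c*(5 + 3*c²) (C(c) = -9 + ((c² + ((c² + (c + c)*c) + 5)*c) - 12) = -9 + ((c² + ((c² + (2*c)*c) + 5)*c) - 12) = -9 + ((c² + ((c² + 2*c²) + 5)*c) - 12) = -9 + ((c² + (3*c² + 5)*c) - 12) = -9 + ((c² + (5 + 3*c²)*c) - 12) = -9 + ((c² + c*(5 + 3*c²)) - 12) = -9 + (-12 + c² + c*(5 + 3*c²)) = -21 + c² + c*(5 + 3*c²))
((-266 - 36)/(201 - 118))*C(o) = ((-266 - 36)/(201 - 118))*(-21 + 9² + 3*9³ + 5*9) = (-302/83)*(-21 + 81 + 3*729 + 45) = (-302*1/83)*(-21 + 81 + 2187 + 45) = -302/83*2292 = -692184/83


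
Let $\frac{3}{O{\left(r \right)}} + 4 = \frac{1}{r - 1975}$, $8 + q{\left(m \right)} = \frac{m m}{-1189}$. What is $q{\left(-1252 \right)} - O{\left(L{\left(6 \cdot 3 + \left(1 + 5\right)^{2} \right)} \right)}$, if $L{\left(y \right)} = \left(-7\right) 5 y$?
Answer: $- \frac{24368457921}{18383129} \approx -1325.6$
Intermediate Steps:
$q{\left(m \right)} = -8 - \frac{m^{2}}{1189}$ ($q{\left(m \right)} = -8 + \frac{m m}{-1189} = -8 + m^{2} \left(- \frac{1}{1189}\right) = -8 - \frac{m^{2}}{1189}$)
$L{\left(y \right)} = - 35 y$
$O{\left(r \right)} = \frac{3}{-4 + \frac{1}{-1975 + r}}$ ($O{\left(r \right)} = \frac{3}{-4 + \frac{1}{r - 1975}} = \frac{3}{-4 + \frac{1}{-1975 + r}}$)
$q{\left(-1252 \right)} - O{\left(L{\left(6 \cdot 3 + \left(1 + 5\right)^{2} \right)} \right)} = \left(-8 - \frac{\left(-1252\right)^{2}}{1189}\right) - \frac{3 \left(1975 - - 35 \left(6 \cdot 3 + \left(1 + 5\right)^{2}\right)\right)}{-7901 + 4 \left(- 35 \left(6 \cdot 3 + \left(1 + 5\right)^{2}\right)\right)} = \left(-8 - \frac{1567504}{1189}\right) - \frac{3 \left(1975 - - 35 \left(18 + 6^{2}\right)\right)}{-7901 + 4 \left(- 35 \left(18 + 6^{2}\right)\right)} = \left(-8 - \frac{1567504}{1189}\right) - \frac{3 \left(1975 - - 35 \left(18 + 36\right)\right)}{-7901 + 4 \left(- 35 \left(18 + 36\right)\right)} = - \frac{1577016}{1189} - \frac{3 \left(1975 - \left(-35\right) 54\right)}{-7901 + 4 \left(\left(-35\right) 54\right)} = - \frac{1577016}{1189} - \frac{3 \left(1975 - -1890\right)}{-7901 + 4 \left(-1890\right)} = - \frac{1577016}{1189} - \frac{3 \left(1975 + 1890\right)}{-7901 - 7560} = - \frac{1577016}{1189} - 3 \frac{1}{-15461} \cdot 3865 = - \frac{1577016}{1189} - 3 \left(- \frac{1}{15461}\right) 3865 = - \frac{1577016}{1189} - - \frac{11595}{15461} = - \frac{1577016}{1189} + \frac{11595}{15461} = - \frac{24368457921}{18383129}$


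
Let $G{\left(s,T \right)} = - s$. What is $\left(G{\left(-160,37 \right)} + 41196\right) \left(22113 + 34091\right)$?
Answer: $2324372624$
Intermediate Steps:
$\left(G{\left(-160,37 \right)} + 41196\right) \left(22113 + 34091\right) = \left(\left(-1\right) \left(-160\right) + 41196\right) \left(22113 + 34091\right) = \left(160 + 41196\right) 56204 = 41356 \cdot 56204 = 2324372624$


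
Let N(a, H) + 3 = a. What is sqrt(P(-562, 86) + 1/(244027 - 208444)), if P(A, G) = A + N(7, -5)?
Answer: I*sqrt(706511602479)/35583 ≈ 23.622*I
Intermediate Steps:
N(a, H) = -3 + a
P(A, G) = 4 + A (P(A, G) = A + (-3 + 7) = A + 4 = 4 + A)
sqrt(P(-562, 86) + 1/(244027 - 208444)) = sqrt((4 - 562) + 1/(244027 - 208444)) = sqrt(-558 + 1/35583) = sqrt(-19855313/35583) = I*sqrt(706511602479)/35583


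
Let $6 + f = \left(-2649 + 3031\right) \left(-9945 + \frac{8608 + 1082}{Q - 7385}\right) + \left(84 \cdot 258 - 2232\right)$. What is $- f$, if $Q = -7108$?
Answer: $\frac{18260268896}{4831} \approx 3.7798 \cdot 10^{6}$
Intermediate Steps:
$f = - \frac{18260268896}{4831}$ ($f = -6 + \left(\left(-2649 + 3031\right) \left(-9945 + \frac{8608 + 1082}{-7108 - 7385}\right) + \left(84 \cdot 258 - 2232\right)\right) = -6 + \left(382 \left(-9945 + \frac{9690}{-14493}\right) + \left(21672 - 2232\right)\right) = -6 + \left(382 \left(-9945 + 9690 \left(- \frac{1}{14493}\right)\right) + 19440\right) = -6 + \left(382 \left(-9945 - \frac{3230}{4831}\right) + 19440\right) = -6 + \left(382 \left(- \frac{48047525}{4831}\right) + 19440\right) = -6 + \left(- \frac{18354154550}{4831} + 19440\right) = -6 - \frac{18260239910}{4831} = - \frac{18260268896}{4831} \approx -3.7798 \cdot 10^{6}$)
$- f = \left(-1\right) \left(- \frac{18260268896}{4831}\right) = \frac{18260268896}{4831}$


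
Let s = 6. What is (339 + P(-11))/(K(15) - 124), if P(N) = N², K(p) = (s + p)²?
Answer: 460/317 ≈ 1.4511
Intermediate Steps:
K(p) = (6 + p)²
(339 + P(-11))/(K(15) - 124) = (339 + (-11)²)/((6 + 15)² - 124) = (339 + 121)/(21² - 124) = 460/(441 - 124) = 460/317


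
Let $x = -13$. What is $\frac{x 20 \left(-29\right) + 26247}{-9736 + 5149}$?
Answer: $- \frac{33787}{4587} \approx -7.3658$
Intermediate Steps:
$\frac{x 20 \left(-29\right) + 26247}{-9736 + 5149} = \frac{\left(-13\right) 20 \left(-29\right) + 26247}{-9736 + 5149} = \frac{\left(-260\right) \left(-29\right) + 26247}{-4587} = \left(7540 + 26247\right) \left(- \frac{1}{4587}\right) = 33787 \left(- \frac{1}{4587}\right) = - \frac{33787}{4587}$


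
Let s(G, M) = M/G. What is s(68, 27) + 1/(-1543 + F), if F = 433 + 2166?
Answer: 7145/17952 ≈ 0.39801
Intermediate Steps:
F = 2599
s(68, 27) + 1/(-1543 + F) = 27/68 + 1/(-1543 + 2599) = 27*(1/68) + 1/1056 = 27/68 + 1/1056 = 7145/17952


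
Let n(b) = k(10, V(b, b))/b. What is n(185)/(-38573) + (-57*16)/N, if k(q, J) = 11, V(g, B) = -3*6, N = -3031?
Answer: 6508003219/21629231155 ≈ 0.30089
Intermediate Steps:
V(g, B) = -18
n(b) = 11/b
n(185)/(-38573) + (-57*16)/N = (11/185)/(-38573) - 57*16/(-3031) = (11*(1/185))*(-1/38573) - 912*(-1/3031) = (11/185)*(-1/38573) + 912/3031 = -11/7136005 + 912/3031 = 6508003219/21629231155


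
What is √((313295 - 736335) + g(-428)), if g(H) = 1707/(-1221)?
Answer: I*√70076384543/407 ≈ 650.42*I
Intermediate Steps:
g(H) = -569/407 (g(H) = 1707*(-1/1221) = -569/407)
√((313295 - 736335) + g(-428)) = √((313295 - 736335) - 569/407) = √(-423040 - 569/407) = √(-172177849/407) = I*√70076384543/407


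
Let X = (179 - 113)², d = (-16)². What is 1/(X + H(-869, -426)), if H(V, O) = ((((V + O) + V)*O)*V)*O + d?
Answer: 1/341268526228 ≈ 2.9302e-12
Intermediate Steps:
d = 256
H(V, O) = 256 + V*O²*(O + 2*V) (H(V, O) = ((((V + O) + V)*O)*V)*O + 256 = ((((O + V) + V)*O)*V)*O + 256 = (((O + 2*V)*O)*V)*O + 256 = ((O*(O + 2*V))*V)*O + 256 = (O*V*(O + 2*V))*O + 256 = V*O²*(O + 2*V) + 256 = 256 + V*O²*(O + 2*V))
X = 4356 (X = 66² = 4356)
1/(X + H(-869, -426)) = 1/(4356 + (256 - 869*(-426)³ + 2*(-426)²*(-869)²)) = 1/(4356 + (256 - 869*(-77308776) + 2*181476*755161)) = 1/(4356 + (256 + 67181326344 + 274087195272)) = 1/(4356 + 341268521872) = 1/341268526228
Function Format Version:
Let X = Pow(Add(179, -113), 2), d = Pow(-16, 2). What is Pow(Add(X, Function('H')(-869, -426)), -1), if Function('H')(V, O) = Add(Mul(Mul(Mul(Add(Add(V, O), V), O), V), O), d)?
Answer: Rational(1, 341268526228) ≈ 2.9302e-12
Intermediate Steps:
d = 256
Function('H')(V, O) = Add(256, Mul(V, Pow(O, 2), Add(O, Mul(2, V)))) (Function('H')(V, O) = Add(Mul(Mul(Mul(Add(Add(V, O), V), O), V), O), 256) = Add(Mul(Mul(Mul(Add(Add(O, V), V), O), V), O), 256) = Add(Mul(Mul(Mul(Add(O, Mul(2, V)), O), V), O), 256) = Add(Mul(Mul(Mul(O, Add(O, Mul(2, V))), V), O), 256) = Add(Mul(Mul(O, V, Add(O, Mul(2, V))), O), 256) = Add(Mul(V, Pow(O, 2), Add(O, Mul(2, V))), 256) = Add(256, Mul(V, Pow(O, 2), Add(O, Mul(2, V)))))
X = 4356 (X = Pow(66, 2) = 4356)
Pow(Add(X, Function('H')(-869, -426)), -1) = Pow(Add(4356, Add(256, Mul(-869, Pow(-426, 3)), Mul(2, Pow(-426, 2), Pow(-869, 2)))), -1) = Pow(Add(4356, Add(256, Mul(-869, -77308776), Mul(2, 181476, 755161))), -1) = Pow(Add(4356, Add(256, 67181326344, 274087195272)), -1) = Pow(Add(4356, 341268521872), -1) = Pow(341268526228, -1) = Rational(1, 341268526228)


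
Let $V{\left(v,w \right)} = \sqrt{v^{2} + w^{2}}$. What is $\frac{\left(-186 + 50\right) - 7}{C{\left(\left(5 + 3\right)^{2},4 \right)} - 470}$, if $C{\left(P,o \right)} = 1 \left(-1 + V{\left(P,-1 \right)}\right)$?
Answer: $\frac{67353}{217744} + \frac{143 \sqrt{4097}}{217744} \approx 0.35136$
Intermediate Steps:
$C{\left(P,o \right)} = -1 + \sqrt{1 + P^{2}}$ ($C{\left(P,o \right)} = 1 \left(-1 + \sqrt{P^{2} + \left(-1\right)^{2}}\right) = 1 \left(-1 + \sqrt{P^{2} + 1}\right) = 1 \left(-1 + \sqrt{1 + P^{2}}\right) = -1 + \sqrt{1 + P^{2}}$)
$\frac{\left(-186 + 50\right) - 7}{C{\left(\left(5 + 3\right)^{2},4 \right)} - 470} = \frac{\left(-186 + 50\right) - 7}{\left(-1 + \sqrt{1 + \left(\left(5 + 3\right)^{2}\right)^{2}}\right) - 470} = \frac{-136 - 7}{\left(-1 + \sqrt{1 + \left(8^{2}\right)^{2}}\right) - 470} = - \frac{143}{\left(-1 + \sqrt{1 + 64^{2}}\right) - 470} = - \frac{143}{\left(-1 + \sqrt{1 + 4096}\right) - 470} = - \frac{143}{\left(-1 + \sqrt{4097}\right) - 470} = - \frac{143}{-471 + \sqrt{4097}}$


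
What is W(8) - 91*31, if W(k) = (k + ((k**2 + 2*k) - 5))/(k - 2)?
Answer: -16843/6 ≈ -2807.2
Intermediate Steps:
W(k) = (-5 + k**2 + 3*k)/(-2 + k) (W(k) = (k + (-5 + k**2 + 2*k))/(-2 + k) = (-5 + k**2 + 3*k)/(-2 + k))
W(8) - 91*31 = (-5 + 8**2 + 3*8)/(-2 + 8) - 91*31 = (-5 + 64 + 24)/6 - 2821 = (1/6)*83 - 2821 = 83/6 - 2821 = -16843/6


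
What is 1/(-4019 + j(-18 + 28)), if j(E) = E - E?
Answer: -1/4019 ≈ -0.00024882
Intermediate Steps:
j(E) = 0
1/(-4019 + j(-18 + 28)) = 1/(-4019 + 0) = 1/(-4019) = -1/4019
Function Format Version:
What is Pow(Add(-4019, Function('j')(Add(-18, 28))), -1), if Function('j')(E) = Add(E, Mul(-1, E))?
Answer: Rational(-1, 4019) ≈ -0.00024882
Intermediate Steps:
Function('j')(E) = 0
Pow(Add(-4019, Function('j')(Add(-18, 28))), -1) = Pow(Add(-4019, 0), -1) = Pow(-4019, -1) = Rational(-1, 4019)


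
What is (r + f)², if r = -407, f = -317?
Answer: 524176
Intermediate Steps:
(r + f)² = (-407 - 317)² = (-724)² = 524176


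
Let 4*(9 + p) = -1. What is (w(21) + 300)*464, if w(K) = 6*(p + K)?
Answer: 171912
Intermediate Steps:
p = -37/4 (p = -9 + (¼)*(-1) = -9 - ¼ = -37/4 ≈ -9.2500)
w(K) = -111/2 + 6*K (w(K) = 6*(-37/4 + K) = -111/2 + 6*K)
(w(21) + 300)*464 = ((-111/2 + 6*21) + 300)*464 = ((-111/2 + 126) + 300)*464 = (141/2 + 300)*464 = (741/2)*464 = 171912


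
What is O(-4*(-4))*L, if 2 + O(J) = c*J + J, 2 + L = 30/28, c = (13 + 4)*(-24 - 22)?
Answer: 81237/7 ≈ 11605.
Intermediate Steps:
c = -782 (c = 17*(-46) = -782)
L = -13/14 (L = -2 + 30/28 = -2 + 30*(1/28) = -2 + 15/14 = -13/14 ≈ -0.92857)
O(J) = -2 - 781*J (O(J) = -2 + (-782*J + J) = -2 - 781*J)
O(-4*(-4))*L = (-2 - (-3124)*(-4))*(-13/14) = (-2 - 781*16)*(-13/14) = (-2 - 12496)*(-13/14) = -12498*(-13/14) = 81237/7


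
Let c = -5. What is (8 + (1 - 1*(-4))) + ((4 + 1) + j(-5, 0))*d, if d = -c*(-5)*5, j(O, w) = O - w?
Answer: 13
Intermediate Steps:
d = -125 (d = -(-5*(-5))*5 = -25*5 = -1*125 = -125)
(8 + (1 - 1*(-4))) + ((4 + 1) + j(-5, 0))*d = (8 + (1 - 1*(-4))) + ((4 + 1) + (-5 - 1*0))*(-125) = (8 + (1 + 4)) + (5 + (-5 + 0))*(-125) = (8 + 5) + (5 - 5)*(-125) = 13 + 0*(-125) = 13 + 0 = 13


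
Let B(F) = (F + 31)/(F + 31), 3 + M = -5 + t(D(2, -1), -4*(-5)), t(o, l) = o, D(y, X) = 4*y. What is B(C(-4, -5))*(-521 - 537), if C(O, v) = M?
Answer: -1058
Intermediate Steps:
M = 0 (M = -3 + (-5 + 4*2) = -3 + (-5 + 8) = -3 + 3 = 0)
C(O, v) = 0
B(F) = 1 (B(F) = (31 + F)/(31 + F) = 1)
B(C(-4, -5))*(-521 - 537) = 1*(-521 - 537) = 1*(-1058) = -1058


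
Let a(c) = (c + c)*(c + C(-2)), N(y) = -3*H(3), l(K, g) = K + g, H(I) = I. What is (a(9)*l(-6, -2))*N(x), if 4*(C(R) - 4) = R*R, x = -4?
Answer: 18144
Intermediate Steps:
N(y) = -9 (N(y) = -3*3 = -9)
C(R) = 4 + R²/4 (C(R) = 4 + (R*R)/4 = 4 + R²/4)
a(c) = 2*c*(5 + c) (a(c) = (c + c)*(c + (4 + (¼)*(-2)²)) = (2*c)*(c + (4 + (¼)*4)) = (2*c)*(c + (4 + 1)) = (2*c)*(c + 5) = (2*c)*(5 + c) = 2*c*(5 + c))
(a(9)*l(-6, -2))*N(x) = ((2*9*(5 + 9))*(-6 - 2))*(-9) = ((2*9*14)*(-8))*(-9) = (252*(-8))*(-9) = -2016*(-9) = 18144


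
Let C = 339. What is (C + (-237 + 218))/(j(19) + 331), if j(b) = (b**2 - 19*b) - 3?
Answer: 40/41 ≈ 0.97561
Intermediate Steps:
j(b) = -3 + b**2 - 19*b
(C + (-237 + 218))/(j(19) + 331) = (339 + (-237 + 218))/((-3 + 19**2 - 19*19) + 331) = (339 - 19)/((-3 + 361 - 361) + 331) = 320/(-3 + 331) = 320/328 = 320*(1/328) = 40/41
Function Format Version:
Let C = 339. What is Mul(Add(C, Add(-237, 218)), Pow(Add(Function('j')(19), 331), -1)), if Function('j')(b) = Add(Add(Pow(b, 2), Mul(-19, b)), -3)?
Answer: Rational(40, 41) ≈ 0.97561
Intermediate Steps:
Function('j')(b) = Add(-3, Pow(b, 2), Mul(-19, b))
Mul(Add(C, Add(-237, 218)), Pow(Add(Function('j')(19), 331), -1)) = Mul(Add(339, Add(-237, 218)), Pow(Add(Add(-3, Pow(19, 2), Mul(-19, 19)), 331), -1)) = Mul(Add(339, -19), Pow(Add(Add(-3, 361, -361), 331), -1)) = Mul(320, Pow(Add(-3, 331), -1)) = Mul(320, Pow(328, -1)) = Mul(320, Rational(1, 328)) = Rational(40, 41)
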